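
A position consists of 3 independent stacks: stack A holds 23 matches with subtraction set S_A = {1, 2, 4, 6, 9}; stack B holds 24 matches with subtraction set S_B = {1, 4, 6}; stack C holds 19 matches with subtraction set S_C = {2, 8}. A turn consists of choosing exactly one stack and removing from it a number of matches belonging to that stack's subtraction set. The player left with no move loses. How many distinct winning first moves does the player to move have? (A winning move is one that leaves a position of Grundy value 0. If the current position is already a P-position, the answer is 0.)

Stack A, S = {1, 2, 4, 6, 9}:
n :  0  1  2  3  4  5  6  7  8  9 10 11 12 13 14 15 16 17 18 19 20 21 22 23
G :  0  1  2  0  1  2  3  4  0  1  2  0  1  2  3  4  0  1  2  0  1  2  3  4
G_A(23) = 4.
Stack B, S = {1, 4, 6}:
G(0) = 0
G(1) = mex{0} = 1
G(2) = mex{1} = 0
G(3) = mex{0} = 1
G(4) = mex{1,0} = 2
G(5) = mex{2,1} = 0
G(6) = mex{0,0,0} = 1
G(7) = mex{1,1,1} = 0
G(8) = mex{0,2,0} = 1
G(9) = mex{1,0,1} = 2
G(10) = mex{2,1,2} = 0
G(11) = mex{0,0,0} = 1
G(12) = mex{1,1,1} = 0
G(13) = mex{0,2,0} = 1
G(14) = mex{1,0,1} = 2
G(15) = mex{2,1,2} = 0
G(16) = mex{0,0,0} = 1
G(17) = mex{1,1,1} = 0
G(18) = mex{0,2,0} = 1
G(19) = mex{1,0,1} = 2
G(20) = mex{2,1,2} = 0
G(21) = mex{0,0,0} = 1
G(22) = mex{1,1,1} = 0
G(23) = mex{0,2,0} = 1
G(24) = mex{1,0,1} = 2
G_B(24) = 2.
Stack C, S = {2, 8}:
n :  0  1  2  3  4  5  6  7  8  9 10 11 12 13 14 15 16 17 18 19
G :  0  0  1  1  0  0  1  1  2  2  0  0  1  1  0  0  1  1  2  2
G_C(19) = 2.
Combined Grundy value = 4 ⊕ 2 ⊕ 2 = 4.
A winning move leaves total XOR = 0, i.e. changes one component's Grundy value g to g ⊕ X where X is the current total.
Stack A: need g' = 4⊕4 = 0. Options: 23−1→G=3, 23−2→G=2, 23−4→G=0, 23−6→G=1, 23−9→G=3. Hits: 1.
Stack B: need g' = 2⊕4 = 6. Options: 24−1→G=1, 24−4→G=0, 24−6→G=1. Hits: 0.
Stack C: need g' = 2⊕4 = 6. Options: 19−2→G=1, 19−8→G=0. Hits: 0.

1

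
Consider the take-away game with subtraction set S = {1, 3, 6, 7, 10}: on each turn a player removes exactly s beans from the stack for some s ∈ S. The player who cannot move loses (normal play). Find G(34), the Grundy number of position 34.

n :  0  1  2  3  4  5  6  7  8  9 10 11 12 13 14 15 16 17 18 19 20 21 22 23 24 25 26 27 28 29 30 31 32 33 34
G :  0  1  0  1  0  1  2  3  2  3  2  3  4  0  1  0  1  0  1  2  3  2  3  2  3  4  0  1  0  1  0  1  2  3  2

2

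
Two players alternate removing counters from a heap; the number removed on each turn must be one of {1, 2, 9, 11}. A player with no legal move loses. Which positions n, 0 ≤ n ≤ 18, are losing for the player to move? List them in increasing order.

n :  0  1  2  3  4  5  6  7  8  9 10 11 12 13 14 15 16 17 18
G :  0  1  2  0  1  2  0  1  2  3  0  1  2  0  1  2  0  1  2
P-positions are exactly the n with G(n) = 0.

0, 3, 6, 10, 13, 16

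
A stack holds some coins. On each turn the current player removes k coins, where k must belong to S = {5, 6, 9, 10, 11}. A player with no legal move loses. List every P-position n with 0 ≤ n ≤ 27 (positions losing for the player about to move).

0, 1, 2, 3, 4, 16, 17, 18, 19, 20

G(0) = 0
G(1) = mex{} = 0
G(2) = mex{} = 0
G(3) = mex{} = 0
G(4) = mex{} = 0
G(5) = mex{0} = 1
G(6) = mex{0,0} = 1
G(7) = mex{0,0} = 1
G(8) = mex{0,0} = 1
G(9) = mex{0,0,0} = 1
G(10) = mex{1,0,0,0} = 2
G(11) = mex{1,1,0,0,0} = 2
G(12) = mex{1,1,0,0,0} = 2
G(13) = mex{1,1,0,0,0} = 2
G(14) = mex{1,1,1,0,0} = 2
G(15) = mex{2,1,1,1,0} = 3
G(16) = mex{2,2,1,1,1} = 0
G(17) = mex{2,2,1,1,1} = 0
G(18) = mex{2,2,1,1,1} = 0
G(19) = mex{2,2,2,1,1} = 0
G(20) = mex{3,2,2,2,1} = 0
G(21) = mex{0,3,2,2,2} = 1
G(22) = mex{0,0,2,2,2} = 1
G(23) = mex{0,0,2,2,2} = 1
G(24) = mex{0,0,3,2,2} = 1
G(25) = mex{0,0,0,3,2} = 1
G(26) = mex{1,0,0,0,3} = 2
G(27) = mex{1,1,0,0,0} = 2
P-positions are exactly the n with G(n) = 0.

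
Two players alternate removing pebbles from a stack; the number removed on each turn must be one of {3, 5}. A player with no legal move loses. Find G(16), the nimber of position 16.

G(0) = 0
G(1) = mex{} = 0
G(2) = mex{} = 0
G(3) = mex{0} = 1
G(4) = mex{0} = 1
G(5) = mex{0,0} = 1
G(6) = mex{1,0} = 2
G(7) = mex{1,0} = 2
G(8) = mex{1,1} = 0
G(9) = mex{2,1} = 0
G(10) = mex{2,1} = 0
G(11) = mex{0,2} = 1
G(12) = mex{0,2} = 1
G(13) = mex{0,0} = 1
G(14) = mex{1,0} = 2
G(15) = mex{1,0} = 2
G(16) = mex{1,1} = 0

0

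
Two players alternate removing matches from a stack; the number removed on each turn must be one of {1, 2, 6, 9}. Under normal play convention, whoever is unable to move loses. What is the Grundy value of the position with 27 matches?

n :  0  1  2  3  4  5  6  7  8  9 10 11 12 13 14 15 16 17 18 19 20 21 22 23 24 25 26 27
G :  0  1  2  0  1  2  3  0  1  2  0  1  2  3  0  1  2  0  1  2  3  0  1  2  0  1  2  3

3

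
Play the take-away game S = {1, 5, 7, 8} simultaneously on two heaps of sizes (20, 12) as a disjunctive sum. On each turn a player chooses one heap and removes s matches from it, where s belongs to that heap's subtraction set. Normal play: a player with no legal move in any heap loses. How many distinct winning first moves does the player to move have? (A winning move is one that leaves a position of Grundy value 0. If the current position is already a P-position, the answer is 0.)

All heaps use S = {1, 5, 7, 8}:
G(0) = 0
G(1) = mex{0} = 1
G(2) = mex{1} = 0
G(3) = mex{0} = 1
G(4) = mex{1} = 0
G(5) = mex{0,0} = 1
G(6) = mex{1,1} = 0
G(7) = mex{0,0,0} = 1
G(8) = mex{1,1,1,0} = 2
G(9) = mex{2,0,0,1} = 3
G(10) = mex{3,1,1,0} = 2
G(11) = mex{2,0,0,1} = 3
G(12) = mex{3,1,1,0} = 2
G(13) = mex{2,2,0,1} = 3
G(14) = mex{3,3,1,0} = 2
G(15) = mex{2,2,2,1} = 0
G(16) = mex{0,3,3,2} = 1
G(17) = mex{1,2,2,3} = 0
G(18) = mex{0,3,3,2} = 1
G(19) = mex{1,2,2,3} = 0
G(20) = mex{0,0,3,2} = 1
Heap A: G(20) = 1.
Heap B: G(12) = 2.
Combined Grundy value = 1 ⊕ 2 = 3.
A winning move leaves total XOR = 0, i.e. changes one component's Grundy value g to g ⊕ X where X is the current total.
Heap A: need g' = 1⊕3 = 2. Options: 20−1→G=0, 20−5→G=0, 20−7→G=3, 20−8→G=2. Hits: 1.
Heap B: need g' = 2⊕3 = 1. Options: 12−1→G=3, 12−5→G=1, 12−7→G=1, 12−8→G=0. Hits: 2.

3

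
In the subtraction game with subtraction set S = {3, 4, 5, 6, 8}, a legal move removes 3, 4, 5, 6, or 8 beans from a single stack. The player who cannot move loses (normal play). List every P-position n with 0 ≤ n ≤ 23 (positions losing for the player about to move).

n :  0  1  2  3  4  5  6  7  8  9 10 11 12 13 14 15 16 17 18 19 20 21 22 23
G :  0  0  0  1  1  1  2  2  2  3  3  0  0  0  1  1  1  2  2  2  3  3  0  0
P-positions are exactly the n with G(n) = 0.

0, 1, 2, 11, 12, 13, 22, 23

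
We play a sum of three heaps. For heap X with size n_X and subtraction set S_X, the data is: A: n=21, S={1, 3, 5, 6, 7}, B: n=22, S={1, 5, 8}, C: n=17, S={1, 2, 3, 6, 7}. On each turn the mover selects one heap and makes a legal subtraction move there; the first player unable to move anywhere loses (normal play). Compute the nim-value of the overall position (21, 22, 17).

Heap A, S = {1, 3, 5, 6, 7}:
G(0) = 0
G(1) = mex{0} = 1
G(2) = mex{1} = 0
G(3) = mex{0,0} = 1
G(4) = mex{1,1} = 0
G(5) = mex{0,0,0} = 1
G(6) = mex{1,1,1,0} = 2
G(7) = mex{2,0,0,1,0} = 3
G(8) = mex{3,1,1,0,1} = 2
G(9) = mex{2,2,0,1,0} = 3
G(10) = mex{3,3,1,0,1} = 2
G(11) = mex{2,2,2,1,0} = 3
G(12) = mex{3,3,3,2,1} = 0
G(13) = mex{0,2,2,3,2} = 1
G(14) = mex{1,3,3,2,3} = 0
G(15) = mex{0,0,2,3,2} = 1
G(16) = mex{1,1,3,2,3} = 0
G(17) = mex{0,0,0,3,2} = 1
G(18) = mex{1,1,1,0,3} = 2
G(19) = mex{2,0,0,1,0} = 3
G(20) = mex{3,1,1,0,1} = 2
G(21) = mex{2,2,0,1,0} = 3
G_A(21) = 3.
Heap B, S = {1, 5, 8}:
G(0) = 0
G(1) = mex{0} = 1
G(2) = mex{1} = 0
G(3) = mex{0} = 1
G(4) = mex{1} = 0
G(5) = mex{0,0} = 1
G(6) = mex{1,1} = 0
G(7) = mex{0,0} = 1
G(8) = mex{1,1,0} = 2
G(9) = mex{2,0,1} = 3
G(10) = mex{3,1,0} = 2
G(11) = mex{2,0,1} = 3
G(12) = mex{3,1,0} = 2
G(13) = mex{2,2,1} = 0
G(14) = mex{0,3,0} = 1
G(15) = mex{1,2,1} = 0
G(16) = mex{0,3,2} = 1
G(17) = mex{1,2,3} = 0
G(18) = mex{0,0,2} = 1
G(19) = mex{1,1,3} = 0
G(20) = mex{0,0,2} = 1
G(21) = mex{1,1,0} = 2
G(22) = mex{2,0,1} = 3
G_B(22) = 3.
Heap C, S = {1, 2, 3, 6, 7}:
G(0) = 0
G(1) = mex{0} = 1
G(2) = mex{1,0} = 2
G(3) = mex{2,1,0} = 3
G(4) = mex{3,2,1} = 0
G(5) = mex{0,3,2} = 1
G(6) = mex{1,0,3,0} = 2
G(7) = mex{2,1,0,1,0} = 3
G(8) = mex{3,2,1,2,1} = 0
G(9) = mex{0,3,2,3,2} = 1
G(10) = mex{1,0,3,0,3} = 2
G(11) = mex{2,1,0,1,0} = 3
G(12) = mex{3,2,1,2,1} = 0
G(13) = mex{0,3,2,3,2} = 1
G(14) = mex{1,0,3,0,3} = 2
G(15) = mex{2,1,0,1,0} = 3
G(16) = mex{3,2,1,2,1} = 0
G(17) = mex{0,3,2,3,2} = 1
G_C(17) = 1.
Combined Grundy value = 3 ⊕ 3 ⊕ 1 = 1.

1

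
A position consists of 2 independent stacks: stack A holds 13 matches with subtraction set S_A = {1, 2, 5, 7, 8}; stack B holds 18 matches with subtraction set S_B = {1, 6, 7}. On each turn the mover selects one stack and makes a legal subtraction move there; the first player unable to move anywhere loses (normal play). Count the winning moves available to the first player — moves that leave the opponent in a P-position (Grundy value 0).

4

Stack A, S = {1, 2, 5, 7, 8}:
G(0) = 0
G(1) = mex{0} = 1
G(2) = mex{1,0} = 2
G(3) = mex{2,1} = 0
G(4) = mex{0,2} = 1
G(5) = mex{1,0,0} = 2
G(6) = mex{2,1,1} = 0
G(7) = mex{0,2,2,0} = 1
G(8) = mex{1,0,0,1,0} = 2
G(9) = mex{2,1,1,2,1} = 0
G(10) = mex{0,2,2,0,2} = 1
G(11) = mex{1,0,0,1,0} = 2
G(12) = mex{2,1,1,2,1} = 0
G(13) = mex{0,2,2,0,2} = 1
G_A(13) = 1.
Stack B, S = {1, 6, 7}:
G(0) = 0
G(1) = mex{0} = 1
G(2) = mex{1} = 0
G(3) = mex{0} = 1
G(4) = mex{1} = 0
G(5) = mex{0} = 1
G(6) = mex{1,0} = 2
G(7) = mex{2,1,0} = 3
G(8) = mex{3,0,1} = 2
G(9) = mex{2,1,0} = 3
G(10) = mex{3,0,1} = 2
G(11) = mex{2,1,0} = 3
G(12) = mex{3,2,1} = 0
G(13) = mex{0,3,2} = 1
G(14) = mex{1,2,3} = 0
G(15) = mex{0,3,2} = 1
G(16) = mex{1,2,3} = 0
G(17) = mex{0,3,2} = 1
G(18) = mex{1,0,3} = 2
G_B(18) = 2.
Combined Grundy value = 1 ⊕ 2 = 3.
A winning move leaves total XOR = 0, i.e. changes one component's Grundy value g to g ⊕ X where X is the current total.
Stack A: need g' = 1⊕3 = 2. Options: 13−1→G=0, 13−2→G=2, 13−5→G=2, 13−7→G=0, 13−8→G=2. Hits: 3.
Stack B: need g' = 2⊕3 = 1. Options: 18−1→G=1, 18−6→G=0, 18−7→G=3. Hits: 1.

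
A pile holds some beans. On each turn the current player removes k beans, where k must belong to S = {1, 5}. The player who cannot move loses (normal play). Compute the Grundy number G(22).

n :  0  1  2  3  4  5  6  7  8  9 10 11 12 13 14 15 16 17 18 19 20 21 22
G :  0  1  0  1  0  1  0  1  0  1  0  1  0  1  0  1  0  1  0  1  0  1  0

0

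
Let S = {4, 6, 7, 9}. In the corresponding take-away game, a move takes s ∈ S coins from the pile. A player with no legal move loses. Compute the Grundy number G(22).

G(0) = 0
G(1) = mex{} = 0
G(2) = mex{} = 0
G(3) = mex{} = 0
G(4) = mex{0} = 1
G(5) = mex{0} = 1
G(6) = mex{0,0} = 1
G(7) = mex{0,0,0} = 1
G(8) = mex{1,0,0} = 2
G(9) = mex{1,0,0,0} = 2
G(10) = mex{1,1,0,0} = 2
G(11) = mex{1,1,1,0} = 2
G(12) = mex{2,1,1,0} = 3
G(13) = mex{2,1,1,1} = 0
G(14) = mex{2,2,1,1} = 0
G(15) = mex{2,2,2,1} = 0
G(16) = mex{3,2,2,1} = 0
G(17) = mex{0,2,2,2} = 1
G(18) = mex{0,3,2,2} = 1
G(19) = mex{0,0,3,2} = 1
G(20) = mex{0,0,0,2} = 1
G(21) = mex{1,0,0,3} = 2
G(22) = mex{1,0,0,0} = 2

2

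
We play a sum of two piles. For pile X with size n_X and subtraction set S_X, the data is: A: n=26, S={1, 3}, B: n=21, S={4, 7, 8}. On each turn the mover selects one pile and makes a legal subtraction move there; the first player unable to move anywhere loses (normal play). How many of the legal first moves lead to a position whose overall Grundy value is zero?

2

Pile A, S = {1, 3}:
n :  0  1  2  3  4  5  6  7  8  9 10 11 12 13 14 15 16 17 18 19 20 21 22 23 24 25 26
G :  0  1  0  1  0  1  0  1  0  1  0  1  0  1  0  1  0  1  0  1  0  1  0  1  0  1  0
G_A(26) = 0.
Pile B, S = {4, 7, 8}:
n :  0  1  2  3  4  5  6  7  8  9 10 11 12 13 14 15 16 17 18 19 20 21
G :  0  0  0  0  1  1  1  1  2  2  2  2  0  0  0  0  1  1  1  1  2  2
G_B(21) = 2.
Combined Grundy value = 0 ⊕ 2 = 2.
A winning move leaves total XOR = 0, i.e. changes one component's Grundy value g to g ⊕ X where X is the current total.
Pile A: need g' = 0⊕2 = 2. Options: 26−1→G=1, 26−3→G=1. Hits: 0.
Pile B: need g' = 2⊕2 = 0. Options: 21−4→G=1, 21−7→G=0, 21−8→G=0. Hits: 2.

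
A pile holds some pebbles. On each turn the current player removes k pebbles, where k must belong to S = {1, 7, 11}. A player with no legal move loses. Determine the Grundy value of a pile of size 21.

1

n :  0  1  2  3  4  5  6  7  8  9 10 11 12 13 14 15 16 17 18 19 20 21
G :  0  1  0  1  0  1  0  1  0  1  0  1  0  1  0  1  0  1  0  1  0  1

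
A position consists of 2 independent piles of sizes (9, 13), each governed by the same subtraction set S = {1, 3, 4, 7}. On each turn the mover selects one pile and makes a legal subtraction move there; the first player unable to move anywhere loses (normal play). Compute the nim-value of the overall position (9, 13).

2

All piles use S = {1, 3, 4, 7}:
n :  0  1  2  3  4  5  6  7  8  9 10 11 12 13
G :  0  1  0  1  2  3  2  3  0  1  0  1  2  3
Pile A: G(9) = 1.
Pile B: G(13) = 3.
Combined Grundy value = 1 ⊕ 3 = 2.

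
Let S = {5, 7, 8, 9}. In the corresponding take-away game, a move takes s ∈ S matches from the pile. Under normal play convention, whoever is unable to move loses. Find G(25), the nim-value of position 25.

2

G(0) = 0
G(1) = mex{} = 0
G(2) = mex{} = 0
G(3) = mex{} = 0
G(4) = mex{} = 0
G(5) = mex{0} = 1
G(6) = mex{0} = 1
G(7) = mex{0,0} = 1
G(8) = mex{0,0,0} = 1
G(9) = mex{0,0,0,0} = 1
G(10) = mex{1,0,0,0} = 2
G(11) = mex{1,0,0,0} = 2
G(12) = mex{1,1,0,0} = 2
G(13) = mex{1,1,1,0} = 2
G(14) = mex{1,1,1,1} = 0
G(15) = mex{2,1,1,1} = 0
G(16) = mex{2,1,1,1} = 0
G(17) = mex{2,2,1,1} = 0
G(18) = mex{2,2,2,1} = 0
G(19) = mex{0,2,2,2} = 1
G(20) = mex{0,2,2,2} = 1
G(21) = mex{0,0,2,2} = 1
G(22) = mex{0,0,0,2} = 1
G(23) = mex{0,0,0,0} = 1
G(24) = mex{1,0,0,0} = 2
G(25) = mex{1,0,0,0} = 2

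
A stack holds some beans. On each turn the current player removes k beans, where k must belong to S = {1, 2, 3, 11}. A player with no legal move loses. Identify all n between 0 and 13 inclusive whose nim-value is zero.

G(0) = 0
G(1) = mex{0} = 1
G(2) = mex{1,0} = 2
G(3) = mex{2,1,0} = 3
G(4) = mex{3,2,1} = 0
G(5) = mex{0,3,2} = 1
G(6) = mex{1,0,3} = 2
G(7) = mex{2,1,0} = 3
G(8) = mex{3,2,1} = 0
G(9) = mex{0,3,2} = 1
G(10) = mex{1,0,3} = 2
G(11) = mex{2,1,0,0} = 3
G(12) = mex{3,2,1,1} = 0
G(13) = mex{0,3,2,2} = 1
P-positions are exactly the n with G(n) = 0.

0, 4, 8, 12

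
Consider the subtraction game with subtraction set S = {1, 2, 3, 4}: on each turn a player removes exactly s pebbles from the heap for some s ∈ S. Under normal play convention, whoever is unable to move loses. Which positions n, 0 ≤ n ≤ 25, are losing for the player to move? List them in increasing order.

0, 5, 10, 15, 20, 25

G(0) = 0
G(1) = mex{0} = 1
G(2) = mex{1,0} = 2
G(3) = mex{2,1,0} = 3
G(4) = mex{3,2,1,0} = 4
G(5) = mex{4,3,2,1} = 0
G(6) = mex{0,4,3,2} = 1
G(7) = mex{1,0,4,3} = 2
G(8) = mex{2,1,0,4} = 3
G(9) = mex{3,2,1,0} = 4
G(10) = mex{4,3,2,1} = 0
G(11) = mex{0,4,3,2} = 1
G(12) = mex{1,0,4,3} = 2
G(13) = mex{2,1,0,4} = 3
G(14) = mex{3,2,1,0} = 4
G(15) = mex{4,3,2,1} = 0
G(16) = mex{0,4,3,2} = 1
G(17) = mex{1,0,4,3} = 2
G(18) = mex{2,1,0,4} = 3
G(19) = mex{3,2,1,0} = 4
G(20) = mex{4,3,2,1} = 0
G(21) = mex{0,4,3,2} = 1
G(22) = mex{1,0,4,3} = 2
G(23) = mex{2,1,0,4} = 3
G(24) = mex{3,2,1,0} = 4
G(25) = mex{4,3,2,1} = 0
P-positions are exactly the n with G(n) = 0.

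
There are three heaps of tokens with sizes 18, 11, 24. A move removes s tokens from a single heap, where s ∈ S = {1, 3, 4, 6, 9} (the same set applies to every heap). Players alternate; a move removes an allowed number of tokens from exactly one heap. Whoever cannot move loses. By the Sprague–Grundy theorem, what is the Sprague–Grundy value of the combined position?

0

All heaps use S = {1, 3, 4, 6, 9}:
G(0) = 0
G(1) = mex{0} = 1
G(2) = mex{1} = 0
G(3) = mex{0,0} = 1
G(4) = mex{1,1,0} = 2
G(5) = mex{2,0,1} = 3
G(6) = mex{3,1,0,0} = 2
G(7) = mex{2,2,1,1} = 0
G(8) = mex{0,3,2,0} = 1
G(9) = mex{1,2,3,1,0} = 4
G(10) = mex{4,0,2,2,1} = 3
G(11) = mex{3,1,0,3,0} = 2
G(12) = mex{2,4,1,2,1} = 0
G(13) = mex{0,3,4,0,2} = 1
G(14) = mex{1,2,3,1,3} = 0
G(15) = mex{0,0,2,4,2} = 1
G(16) = mex{1,1,0,3,0} = 2
G(17) = mex{2,0,1,2,1} = 3
G(18) = mex{3,1,0,0,4} = 2
G(19) = mex{2,2,1,1,3} = 0
G(20) = mex{0,3,2,0,2} = 1
G(21) = mex{1,2,3,1,0} = 4
G(22) = mex{4,0,2,2,1} = 3
G(23) = mex{3,1,0,3,0} = 2
G(24) = mex{2,4,1,2,1} = 0
Heap A: G(18) = 2.
Heap B: G(11) = 2.
Heap C: G(24) = 0.
Combined Grundy value = 2 ⊕ 2 ⊕ 0 = 0.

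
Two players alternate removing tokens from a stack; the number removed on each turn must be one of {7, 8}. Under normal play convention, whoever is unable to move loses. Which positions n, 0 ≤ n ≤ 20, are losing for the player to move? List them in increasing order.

G(0) = 0
G(1) = mex{} = 0
G(2) = mex{} = 0
G(3) = mex{} = 0
G(4) = mex{} = 0
G(5) = mex{} = 0
G(6) = mex{} = 0
G(7) = mex{0} = 1
G(8) = mex{0,0} = 1
G(9) = mex{0,0} = 1
G(10) = mex{0,0} = 1
G(11) = mex{0,0} = 1
G(12) = mex{0,0} = 1
G(13) = mex{0,0} = 1
G(14) = mex{1,0} = 2
G(15) = mex{1,1} = 0
G(16) = mex{1,1} = 0
G(17) = mex{1,1} = 0
G(18) = mex{1,1} = 0
G(19) = mex{1,1} = 0
G(20) = mex{1,1} = 0
P-positions are exactly the n with G(n) = 0.

0, 1, 2, 3, 4, 5, 6, 15, 16, 17, 18, 19, 20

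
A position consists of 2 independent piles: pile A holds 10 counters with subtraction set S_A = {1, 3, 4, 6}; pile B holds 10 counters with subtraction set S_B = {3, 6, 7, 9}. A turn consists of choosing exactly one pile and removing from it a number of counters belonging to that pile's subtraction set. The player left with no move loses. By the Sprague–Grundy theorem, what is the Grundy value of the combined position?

Pile A, S = {1, 3, 4, 6}:
G(0) = 0
G(1) = mex{0} = 1
G(2) = mex{1} = 0
G(3) = mex{0,0} = 1
G(4) = mex{1,1,0} = 2
G(5) = mex{2,0,1} = 3
G(6) = mex{3,1,0,0} = 2
G(7) = mex{2,2,1,1} = 0
G(8) = mex{0,3,2,0} = 1
G(9) = mex{1,2,3,1} = 0
G(10) = mex{0,0,2,2} = 1
G_A(10) = 1.
Pile B, S = {3, 6, 7, 9}:
n :  0  1  2  3  4  5  6  7  8  9 10
G :  0  0  0  1  1  1  2  2  2  3  3
G_B(10) = 3.
Combined Grundy value = 1 ⊕ 3 = 2.

2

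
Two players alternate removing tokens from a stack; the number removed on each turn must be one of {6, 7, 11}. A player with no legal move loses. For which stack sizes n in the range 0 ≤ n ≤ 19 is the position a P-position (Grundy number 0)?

n :  0  1  2  3  4  5  6  7  8  9 10 11 12 13 14 15 16 17 18 19
G :  0  0  0  0  0  0  1  1  1  1  1  1  2  2  2  2  2  0  0  0
P-positions are exactly the n with G(n) = 0.

0, 1, 2, 3, 4, 5, 17, 18, 19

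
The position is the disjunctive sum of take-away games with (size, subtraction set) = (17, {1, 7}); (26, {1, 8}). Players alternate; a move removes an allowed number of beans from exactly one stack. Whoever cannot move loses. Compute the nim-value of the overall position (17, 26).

Stack A, S = {1, 7}:
G(0) = 0
G(1) = mex{0} = 1
G(2) = mex{1} = 0
G(3) = mex{0} = 1
G(4) = mex{1} = 0
G(5) = mex{0} = 1
G(6) = mex{1} = 0
G(7) = mex{0,0} = 1
G(8) = mex{1,1} = 0
G(9) = mex{0,0} = 1
G(10) = mex{1,1} = 0
G(11) = mex{0,0} = 1
G(12) = mex{1,1} = 0
G(13) = mex{0,0} = 1
G(14) = mex{1,1} = 0
G(15) = mex{0,0} = 1
G(16) = mex{1,1} = 0
G(17) = mex{0,0} = 1
G_A(17) = 1.
Stack B, S = {1, 8}:
n :  0  1  2  3  4  5  6  7  8  9 10 11 12 13 14 15 16 17 18 19 20 21 22 23 24 25 26
G :  0  1  0  1  0  1  0  1  2  0  1  0  1  0  1  0  1  2  0  1  0  1  0  1  0  1  2
G_B(26) = 2.
Combined Grundy value = 1 ⊕ 2 = 3.

3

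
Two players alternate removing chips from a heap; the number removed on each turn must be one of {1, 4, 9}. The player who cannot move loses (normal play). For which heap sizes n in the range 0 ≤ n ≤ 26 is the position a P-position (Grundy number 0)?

G(0) = 0
G(1) = mex{0} = 1
G(2) = mex{1} = 0
G(3) = mex{0} = 1
G(4) = mex{1,0} = 2
G(5) = mex{2,1} = 0
G(6) = mex{0,0} = 1
G(7) = mex{1,1} = 0
G(8) = mex{0,2} = 1
G(9) = mex{1,0,0} = 2
G(10) = mex{2,1,1} = 0
G(11) = mex{0,0,0} = 1
G(12) = mex{1,1,1} = 0
G(13) = mex{0,2,2} = 1
G(14) = mex{1,0,0} = 2
G(15) = mex{2,1,1} = 0
G(16) = mex{0,0,0} = 1
G(17) = mex{1,1,1} = 0
G(18) = mex{0,2,2} = 1
G(19) = mex{1,0,0} = 2
G(20) = mex{2,1,1} = 0
G(21) = mex{0,0,0} = 1
G(22) = mex{1,1,1} = 0
G(23) = mex{0,2,2} = 1
G(24) = mex{1,0,0} = 2
G(25) = mex{2,1,1} = 0
G(26) = mex{0,0,0} = 1
P-positions are exactly the n with G(n) = 0.

0, 2, 5, 7, 10, 12, 15, 17, 20, 22, 25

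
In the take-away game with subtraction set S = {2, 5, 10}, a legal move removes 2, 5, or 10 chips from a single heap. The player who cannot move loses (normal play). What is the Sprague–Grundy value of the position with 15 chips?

0

n :  0  1  2  3  4  5  6  7  8  9 10 11 12 13 14 15
G :  0  0  1  1  0  2  1  0  0  1  1  2  2  3  3  0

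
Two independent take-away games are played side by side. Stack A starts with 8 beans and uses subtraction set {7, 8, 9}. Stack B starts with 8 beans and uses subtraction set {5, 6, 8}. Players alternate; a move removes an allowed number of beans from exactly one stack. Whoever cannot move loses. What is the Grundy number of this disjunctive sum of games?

Stack A, S = {7, 8, 9}:
G(0) = 0
G(1) = mex{} = 0
G(2) = mex{} = 0
G(3) = mex{} = 0
G(4) = mex{} = 0
G(5) = mex{} = 0
G(6) = mex{} = 0
G(7) = mex{0} = 1
G(8) = mex{0,0} = 1
G_A(8) = 1.
Stack B, S = {5, 6, 8}:
G(0) = 0
G(1) = mex{} = 0
G(2) = mex{} = 0
G(3) = mex{} = 0
G(4) = mex{} = 0
G(5) = mex{0} = 1
G(6) = mex{0,0} = 1
G(7) = mex{0,0} = 1
G(8) = mex{0,0,0} = 1
G_B(8) = 1.
Combined Grundy value = 1 ⊕ 1 = 0.

0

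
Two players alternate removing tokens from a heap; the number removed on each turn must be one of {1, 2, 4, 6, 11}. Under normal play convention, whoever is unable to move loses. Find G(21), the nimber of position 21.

n :  0  1  2  3  4  5  6  7  8  9 10 11 12 13 14 15 16 17 18 19 20 21
G :  0  1  2  0  1  2  3  4  0  1  2  3  4  0  1  2  0  1  2  3  4  0

0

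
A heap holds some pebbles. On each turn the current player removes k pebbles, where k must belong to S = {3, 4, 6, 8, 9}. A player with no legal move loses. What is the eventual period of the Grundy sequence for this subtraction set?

12

n :  0  1  2  3  4  5  6  7  8  9 10 11 12 13 14 15 16 17 18 19 20 21 22 23 24 25
G :  0  0  0  1  1  1  2  2  2  3  3  3  0  0  0  1  1  1  2  2  2  3  3  3  0  0
G(n+12) = G(n) holds for n = 0,…,8 (a full window of length max(S) = 9), so the sequence is purely periodic with period 12.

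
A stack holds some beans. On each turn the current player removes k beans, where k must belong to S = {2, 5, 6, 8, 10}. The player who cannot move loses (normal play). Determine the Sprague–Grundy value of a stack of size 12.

G(0) = 0
G(1) = mex{} = 0
G(2) = mex{0} = 1
G(3) = mex{0} = 1
G(4) = mex{1} = 0
G(5) = mex{1,0} = 2
G(6) = mex{0,0,0} = 1
G(7) = mex{2,1,0} = 3
G(8) = mex{1,1,1,0} = 2
G(9) = mex{3,0,1,0} = 2
G(10) = mex{2,2,0,1,0} = 3
G(11) = mex{2,1,2,1,0} = 3
G(12) = mex{3,3,1,0,1} = 2

2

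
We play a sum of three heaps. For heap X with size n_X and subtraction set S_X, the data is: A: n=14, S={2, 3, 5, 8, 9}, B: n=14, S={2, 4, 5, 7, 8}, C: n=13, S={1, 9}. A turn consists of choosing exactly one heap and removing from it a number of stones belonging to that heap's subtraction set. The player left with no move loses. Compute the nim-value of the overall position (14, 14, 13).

6

Heap A, S = {2, 3, 5, 8, 9}:
n :  0  1  2  3  4  5  6  7  8  9 10 11 12 13 14
G :  0  0  1  1  2  2  3  0  4  1  3  0  4  1  5
G_A(14) = 5.
Heap B, S = {2, 4, 5, 7, 8}:
n :  0  1  2  3  4  5  6  7  8  9 10 11 12 13 14
G :  0  0  1  1  2  2  3  3  4  4  0  0  1  1  2
G_B(14) = 2.
Heap C, S = {1, 9}:
G(0) = 0
G(1) = mex{0} = 1
G(2) = mex{1} = 0
G(3) = mex{0} = 1
G(4) = mex{1} = 0
G(5) = mex{0} = 1
G(6) = mex{1} = 0
G(7) = mex{0} = 1
G(8) = mex{1} = 0
G(9) = mex{0,0} = 1
G(10) = mex{1,1} = 0
G(11) = mex{0,0} = 1
G(12) = mex{1,1} = 0
G(13) = mex{0,0} = 1
G_C(13) = 1.
Combined Grundy value = 5 ⊕ 2 ⊕ 1 = 6.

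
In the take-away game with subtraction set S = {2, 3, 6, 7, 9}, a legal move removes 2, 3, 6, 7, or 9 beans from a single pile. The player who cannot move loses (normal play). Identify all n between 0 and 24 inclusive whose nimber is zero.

n :  0  1  2  3  4  5  6  7  8  9 10 11 12 13 14 15 16 17 18 19 20 21 22 23 24
G :  0  0  1  1  2  0  3  1  2  2  3  3  4  0  5  1  4  0  0  1  1  2  2  3  3
P-positions are exactly the n with G(n) = 0.

0, 1, 5, 13, 17, 18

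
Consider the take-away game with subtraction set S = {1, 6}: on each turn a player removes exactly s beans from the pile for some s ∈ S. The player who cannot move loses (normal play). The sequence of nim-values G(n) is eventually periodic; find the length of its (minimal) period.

7

G(0) = 0
G(1) = mex{0} = 1
G(2) = mex{1} = 0
G(3) = mex{0} = 1
G(4) = mex{1} = 0
G(5) = mex{0} = 1
G(6) = mex{1,0} = 2
G(7) = mex{2,1} = 0
G(8) = mex{0,0} = 1
G(9) = mex{1,1} = 0
G(10) = mex{0,0} = 1
G(11) = mex{1,1} = 0
G(12) = mex{0,2} = 1
G(13) = mex{1,0} = 2
G(14) = mex{2,1} = 0
G(15) = mex{0,0} = 1
G(n+7) = G(n) holds for n = 0,…,5 (a full window of length max(S) = 6), so the sequence is purely periodic with period 7.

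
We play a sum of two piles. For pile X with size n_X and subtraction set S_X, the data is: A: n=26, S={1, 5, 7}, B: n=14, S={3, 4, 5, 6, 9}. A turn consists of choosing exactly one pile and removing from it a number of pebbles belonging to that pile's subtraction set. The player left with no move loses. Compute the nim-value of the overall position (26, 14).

0

Pile A, S = {1, 5, 7}:
n :  0  1  2  3  4  5  6  7  8  9 10 11 12 13 14 15 16 17 18 19 20 21 22 23 24 25 26
G :  0  1  0  1  0  1  0  1  0  1  0  1  0  1  0  1  0  1  0  1  0  1  0  1  0  1  0
G_A(26) = 0.
Pile B, S = {3, 4, 5, 6, 9}:
n :  0  1  2  3  4  5  6  7  8  9 10 11 12 13 14
G :  0  0  0  1  1  1  2  2  2  3  3  3  0  0  0
G_B(14) = 0.
Combined Grundy value = 0 ⊕ 0 = 0.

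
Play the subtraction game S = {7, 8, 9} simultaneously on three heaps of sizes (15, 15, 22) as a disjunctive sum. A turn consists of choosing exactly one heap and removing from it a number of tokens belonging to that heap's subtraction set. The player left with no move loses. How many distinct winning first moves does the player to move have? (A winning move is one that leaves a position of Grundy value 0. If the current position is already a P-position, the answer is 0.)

0

All heaps use S = {7, 8, 9}:
G(0) = 0
G(1) = mex{} = 0
G(2) = mex{} = 0
G(3) = mex{} = 0
G(4) = mex{} = 0
G(5) = mex{} = 0
G(6) = mex{} = 0
G(7) = mex{0} = 1
G(8) = mex{0,0} = 1
G(9) = mex{0,0,0} = 1
G(10) = mex{0,0,0} = 1
G(11) = mex{0,0,0} = 1
G(12) = mex{0,0,0} = 1
G(13) = mex{0,0,0} = 1
G(14) = mex{1,0,0} = 2
G(15) = mex{1,1,0} = 2
G(16) = mex{1,1,1} = 0
G(17) = mex{1,1,1} = 0
G(18) = mex{1,1,1} = 0
G(19) = mex{1,1,1} = 0
G(20) = mex{1,1,1} = 0
G(21) = mex{2,1,1} = 0
G(22) = mex{2,2,1} = 0
Heap A: G(15) = 2.
Heap B: G(15) = 2.
Heap C: G(22) = 0.
Combined Grundy value = 2 ⊕ 2 ⊕ 0 = 0.
A winning move leaves total XOR = 0, i.e. changes one component's Grundy value g to g ⊕ X where X is the current total.
Heap A: target g' = 2⊕0 = 2, but every legal move changes the Grundy value (mex property), so 0 moves.
Heap B: target g' = 2⊕0 = 2, but every legal move changes the Grundy value (mex property), so 0 moves.
Heap C: target g' = 0⊕0 = 0, but every legal move changes the Grundy value (mex property), so 0 moves.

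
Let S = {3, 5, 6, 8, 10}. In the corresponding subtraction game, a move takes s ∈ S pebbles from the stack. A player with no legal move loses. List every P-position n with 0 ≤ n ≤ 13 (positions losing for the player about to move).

0, 1, 2, 13

n :  0  1  2  3  4  5  6  7  8  9 10 11 12 13
G :  0  0  0  1  1  1  2  2  2  3  3  3  4  0
P-positions are exactly the n with G(n) = 0.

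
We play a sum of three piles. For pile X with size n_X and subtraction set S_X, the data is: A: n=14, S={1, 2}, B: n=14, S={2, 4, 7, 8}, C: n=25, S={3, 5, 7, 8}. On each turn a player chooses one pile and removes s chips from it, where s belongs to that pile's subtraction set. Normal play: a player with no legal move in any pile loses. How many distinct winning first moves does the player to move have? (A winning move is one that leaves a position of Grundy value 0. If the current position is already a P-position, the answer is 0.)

Pile A, S = {1, 2}:
G(0) = 0
G(1) = mex{0} = 1
G(2) = mex{1,0} = 2
G(3) = mex{2,1} = 0
G(4) = mex{0,2} = 1
G(5) = mex{1,0} = 2
G(6) = mex{2,1} = 0
G(7) = mex{0,2} = 1
G(8) = mex{1,0} = 2
G(9) = mex{2,1} = 0
G(10) = mex{0,2} = 1
G(11) = mex{1,0} = 2
G(12) = mex{2,1} = 0
G(13) = mex{0,2} = 1
G(14) = mex{1,0} = 2
G_A(14) = 2.
Pile B, S = {2, 4, 7, 8}:
n :  0  1  2  3  4  5  6  7  8  9 10 11 12 13 14
G :  0  0  1  1  2  2  0  3  1  4  2  0  0  1  1
G_B(14) = 1.
Pile C, S = {3, 5, 7, 8}:
G(0) = 0
G(1) = mex{} = 0
G(2) = mex{} = 0
G(3) = mex{0} = 1
G(4) = mex{0} = 1
G(5) = mex{0,0} = 1
G(6) = mex{1,0} = 2
G(7) = mex{1,0,0} = 2
G(8) = mex{1,1,0,0} = 2
G(9) = mex{2,1,0,0} = 3
G(10) = mex{2,1,1,0} = 3
G(11) = mex{2,2,1,1} = 0
G(12) = mex{3,2,1,1} = 0
G(13) = mex{3,2,2,1} = 0
G(14) = mex{0,3,2,2} = 1
G(15) = mex{0,3,2,2} = 1
G(16) = mex{0,0,3,2} = 1
G(17) = mex{1,0,3,3} = 2
G(18) = mex{1,0,0,3} = 2
G(19) = mex{1,1,0,0} = 2
G(20) = mex{2,1,0,0} = 3
G(21) = mex{2,1,1,0} = 3
G(22) = mex{2,2,1,1} = 0
G(23) = mex{3,2,1,1} = 0
G(24) = mex{3,2,2,1} = 0
G(25) = mex{0,3,2,2} = 1
G_C(25) = 1.
Combined Grundy value = 2 ⊕ 1 ⊕ 1 = 2.
A winning move leaves total XOR = 0, i.e. changes one component's Grundy value g to g ⊕ X where X is the current total.
Pile A: need g' = 2⊕2 = 0. Options: 14−1→G=1, 14−2→G=0. Hits: 1.
Pile B: need g' = 1⊕2 = 3. Options: 14−2→G=0, 14−4→G=2, 14−7→G=3, 14−8→G=0. Hits: 1.
Pile C: need g' = 1⊕2 = 3. Options: 25−3→G=0, 25−5→G=3, 25−7→G=2, 25−8→G=2. Hits: 1.

3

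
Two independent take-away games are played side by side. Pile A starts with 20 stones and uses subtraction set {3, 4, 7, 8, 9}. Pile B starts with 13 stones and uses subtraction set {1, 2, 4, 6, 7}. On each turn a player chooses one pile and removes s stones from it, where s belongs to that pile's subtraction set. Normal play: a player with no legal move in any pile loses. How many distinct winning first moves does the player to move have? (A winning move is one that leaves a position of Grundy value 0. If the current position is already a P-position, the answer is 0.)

0

Pile A, S = {3, 4, 7, 8, 9}:
G(0) = 0
G(1) = mex{} = 0
G(2) = mex{} = 0
G(3) = mex{0} = 1
G(4) = mex{0,0} = 1
G(5) = mex{0,0} = 1
G(6) = mex{1,0} = 2
G(7) = mex{1,1,0} = 2
G(8) = mex{1,1,0,0} = 2
G(9) = mex{2,1,0,0,0} = 3
G(10) = mex{2,2,1,0,0} = 3
G(11) = mex{2,2,1,1,0} = 3
G(12) = mex{3,2,1,1,1} = 0
G(13) = mex{3,3,2,1,1} = 0
G(14) = mex{3,3,2,2,1} = 0
G(15) = mex{0,3,2,2,2} = 1
G(16) = mex{0,0,3,2,2} = 1
G(17) = mex{0,0,3,3,2} = 1
G(18) = mex{1,0,3,3,3} = 2
G(19) = mex{1,1,0,3,3} = 2
G(20) = mex{1,1,0,0,3} = 2
G_A(20) = 2.
Pile B, S = {1, 2, 4, 6, 7}:
n :  0  1  2  3  4  5  6  7  8  9 10 11 12 13
G :  0  1  2  0  1  2  3  4  0  1  2  0  1  2
G_B(13) = 2.
Combined Grundy value = 2 ⊕ 2 = 0.
A winning move leaves total XOR = 0, i.e. changes one component's Grundy value g to g ⊕ X where X is the current total.
Pile A: target g' = 2⊕0 = 2, but every legal move changes the Grundy value (mex property), so 0 moves.
Pile B: target g' = 2⊕0 = 2, but every legal move changes the Grundy value (mex property), so 0 moves.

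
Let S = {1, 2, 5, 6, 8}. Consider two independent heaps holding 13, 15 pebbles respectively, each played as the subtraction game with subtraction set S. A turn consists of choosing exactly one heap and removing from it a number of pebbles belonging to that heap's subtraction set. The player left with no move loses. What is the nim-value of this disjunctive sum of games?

2

All heaps use S = {1, 2, 5, 6, 8}:
G(0) = 0
G(1) = mex{0} = 1
G(2) = mex{1,0} = 2
G(3) = mex{2,1} = 0
G(4) = mex{0,2} = 1
G(5) = mex{1,0,0} = 2
G(6) = mex{2,1,1,0} = 3
G(7) = mex{3,2,2,1} = 0
G(8) = mex{0,3,0,2,0} = 1
G(9) = mex{1,0,1,0,1} = 2
G(10) = mex{2,1,2,1,2} = 0
G(11) = mex{0,2,3,2,0} = 1
G(12) = mex{1,0,0,3,1} = 2
G(13) = mex{2,1,1,0,2} = 3
G(14) = mex{3,2,2,1,3} = 0
G(15) = mex{0,3,0,2,0} = 1
Heap A: G(13) = 3.
Heap B: G(15) = 1.
Combined Grundy value = 3 ⊕ 1 = 2.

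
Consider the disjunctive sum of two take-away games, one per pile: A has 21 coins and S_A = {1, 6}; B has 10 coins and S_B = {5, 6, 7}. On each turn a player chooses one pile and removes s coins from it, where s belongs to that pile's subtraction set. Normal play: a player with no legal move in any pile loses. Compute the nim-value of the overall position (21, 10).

2

Pile A, S = {1, 6}:
G(0) = 0
G(1) = mex{0} = 1
G(2) = mex{1} = 0
G(3) = mex{0} = 1
G(4) = mex{1} = 0
G(5) = mex{0} = 1
G(6) = mex{1,0} = 2
G(7) = mex{2,1} = 0
G(8) = mex{0,0} = 1
G(9) = mex{1,1} = 0
G(10) = mex{0,0} = 1
G(11) = mex{1,1} = 0
G(12) = mex{0,2} = 1
G(13) = mex{1,0} = 2
G(14) = mex{2,1} = 0
G(15) = mex{0,0} = 1
G(16) = mex{1,1} = 0
G(17) = mex{0,0} = 1
G(18) = mex{1,1} = 0
G(19) = mex{0,2} = 1
G(20) = mex{1,0} = 2
G(21) = mex{2,1} = 0
G_A(21) = 0.
Pile B, S = {5, 6, 7}:
G(0) = 0
G(1) = mex{} = 0
G(2) = mex{} = 0
G(3) = mex{} = 0
G(4) = mex{} = 0
G(5) = mex{0} = 1
G(6) = mex{0,0} = 1
G(7) = mex{0,0,0} = 1
G(8) = mex{0,0,0} = 1
G(9) = mex{0,0,0} = 1
G(10) = mex{1,0,0} = 2
G_B(10) = 2.
Combined Grundy value = 0 ⊕ 2 = 2.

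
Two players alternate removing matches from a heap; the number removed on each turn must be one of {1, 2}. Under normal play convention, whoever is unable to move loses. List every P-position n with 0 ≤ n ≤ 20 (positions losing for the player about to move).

G(0) = 0
G(1) = mex{0} = 1
G(2) = mex{1,0} = 2
G(3) = mex{2,1} = 0
G(4) = mex{0,2} = 1
G(5) = mex{1,0} = 2
G(6) = mex{2,1} = 0
G(7) = mex{0,2} = 1
G(8) = mex{1,0} = 2
G(9) = mex{2,1} = 0
G(10) = mex{0,2} = 1
G(11) = mex{1,0} = 2
G(12) = mex{2,1} = 0
G(13) = mex{0,2} = 1
G(14) = mex{1,0} = 2
G(15) = mex{2,1} = 0
G(16) = mex{0,2} = 1
G(17) = mex{1,0} = 2
G(18) = mex{2,1} = 0
G(19) = mex{0,2} = 1
G(20) = mex{1,0} = 2
P-positions are exactly the n with G(n) = 0.

0, 3, 6, 9, 12, 15, 18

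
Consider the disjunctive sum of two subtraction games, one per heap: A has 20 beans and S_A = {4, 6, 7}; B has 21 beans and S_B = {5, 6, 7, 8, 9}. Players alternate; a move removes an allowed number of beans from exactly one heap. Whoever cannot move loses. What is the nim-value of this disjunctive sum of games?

Heap A, S = {4, 6, 7}:
n :  0  1  2  3  4  5  6  7  8  9 10 11 12 13 14 15 16 17 18 19 20
G :  0  0  0  0  1  1  1  1  2  2  2  0  0  0  0  1  1  1  1  2  2
G_A(20) = 2.
Heap B, S = {5, 6, 7, 8, 9}:
G(0) = 0
G(1) = mex{} = 0
G(2) = mex{} = 0
G(3) = mex{} = 0
G(4) = mex{} = 0
G(5) = mex{0} = 1
G(6) = mex{0,0} = 1
G(7) = mex{0,0,0} = 1
G(8) = mex{0,0,0,0} = 1
G(9) = mex{0,0,0,0,0} = 1
G(10) = mex{1,0,0,0,0} = 2
G(11) = mex{1,1,0,0,0} = 2
G(12) = mex{1,1,1,0,0} = 2
G(13) = mex{1,1,1,1,0} = 2
G(14) = mex{1,1,1,1,1} = 0
G(15) = mex{2,1,1,1,1} = 0
G(16) = mex{2,2,1,1,1} = 0
G(17) = mex{2,2,2,1,1} = 0
G(18) = mex{2,2,2,2,1} = 0
G(19) = mex{0,2,2,2,2} = 1
G(20) = mex{0,0,2,2,2} = 1
G(21) = mex{0,0,0,2,2} = 1
G_B(21) = 1.
Combined Grundy value = 2 ⊕ 1 = 3.

3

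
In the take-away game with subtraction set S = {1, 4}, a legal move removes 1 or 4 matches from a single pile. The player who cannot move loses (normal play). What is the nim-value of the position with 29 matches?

G(0) = 0
G(1) = mex{0} = 1
G(2) = mex{1} = 0
G(3) = mex{0} = 1
G(4) = mex{1,0} = 2
G(5) = mex{2,1} = 0
G(6) = mex{0,0} = 1
G(7) = mex{1,1} = 0
G(8) = mex{0,2} = 1
G(9) = mex{1,0} = 2
G(10) = mex{2,1} = 0
G(11) = mex{0,0} = 1
G(12) = mex{1,1} = 0
G(13) = mex{0,2} = 1
G(14) = mex{1,0} = 2
G(15) = mex{2,1} = 0
G(16) = mex{0,0} = 1
G(17) = mex{1,1} = 0
G(18) = mex{0,2} = 1
G(19) = mex{1,0} = 2
G(20) = mex{2,1} = 0
G(21) = mex{0,0} = 1
G(22) = mex{1,1} = 0
G(23) = mex{0,2} = 1
G(24) = mex{1,0} = 2
G(25) = mex{2,1} = 0
G(26) = mex{0,0} = 1
G(27) = mex{1,1} = 0
G(28) = mex{0,2} = 1
G(29) = mex{1,0} = 2

2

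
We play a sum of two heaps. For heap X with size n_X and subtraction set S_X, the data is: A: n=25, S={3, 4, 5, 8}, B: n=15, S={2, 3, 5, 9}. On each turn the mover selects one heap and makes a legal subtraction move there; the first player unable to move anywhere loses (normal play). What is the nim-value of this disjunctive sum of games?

1

Heap A, S = {3, 4, 5, 8}:
G(0) = 0
G(1) = mex{} = 0
G(2) = mex{} = 0
G(3) = mex{0} = 1
G(4) = mex{0,0} = 1
G(5) = mex{0,0,0} = 1
G(6) = mex{1,0,0} = 2
G(7) = mex{1,1,0} = 2
G(8) = mex{1,1,1,0} = 2
G(9) = mex{2,1,1,0} = 3
G(10) = mex{2,2,1,0} = 3
G(11) = mex{2,2,2,1} = 0
G(12) = mex{3,2,2,1} = 0
G(13) = mex{3,3,2,1} = 0
G(14) = mex{0,3,3,2} = 1
G(15) = mex{0,0,3,2} = 1
G(16) = mex{0,0,0,2} = 1
G(17) = mex{1,0,0,3} = 2
G(18) = mex{1,1,0,3} = 2
G(19) = mex{1,1,1,0} = 2
G(20) = mex{2,1,1,0} = 3
G(21) = mex{2,2,1,0} = 3
G(22) = mex{2,2,2,1} = 0
G(23) = mex{3,2,2,1} = 0
G(24) = mex{3,3,2,1} = 0
G(25) = mex{0,3,3,2} = 1
G_A(25) = 1.
Heap B, S = {2, 3, 5, 9}:
n :  0  1  2  3  4  5  6  7  8  9 10 11 12 13 14 15
G :  0  0  1  1  2  2  3  0  0  1  1  2  2  3  0  0
G_B(15) = 0.
Combined Grundy value = 1 ⊕ 0 = 1.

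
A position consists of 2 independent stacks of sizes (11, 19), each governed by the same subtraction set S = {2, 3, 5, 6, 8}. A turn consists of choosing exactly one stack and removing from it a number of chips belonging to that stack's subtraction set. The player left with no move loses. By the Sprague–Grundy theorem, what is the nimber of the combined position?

All stacks use S = {2, 3, 5, 6, 8}:
G(0) = 0
G(1) = mex{} = 0
G(2) = mex{0} = 1
G(3) = mex{0,0} = 1
G(4) = mex{1,0} = 2
G(5) = mex{1,1,0} = 2
G(6) = mex{2,1,0,0} = 3
G(7) = mex{2,2,1,0} = 3
G(8) = mex{3,2,1,1,0} = 4
G(9) = mex{3,3,2,1,0} = 4
G(10) = mex{4,3,2,2,1} = 0
G(11) = mex{4,4,3,2,1} = 0
G(12) = mex{0,4,3,3,2} = 1
G(13) = mex{0,0,4,3,2} = 1
G(14) = mex{1,0,4,4,3} = 2
G(15) = mex{1,1,0,4,3} = 2
G(16) = mex{2,1,0,0,4} = 3
G(17) = mex{2,2,1,0,4} = 3
G(18) = mex{3,2,1,1,0} = 4
G(19) = mex{3,3,2,1,0} = 4
Stack A: G(11) = 0.
Stack B: G(19) = 4.
Combined Grundy value = 0 ⊕ 4 = 4.

4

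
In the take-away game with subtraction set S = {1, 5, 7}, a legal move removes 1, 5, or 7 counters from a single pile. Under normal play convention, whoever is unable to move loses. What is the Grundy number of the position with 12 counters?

0

G(0) = 0
G(1) = mex{0} = 1
G(2) = mex{1} = 0
G(3) = mex{0} = 1
G(4) = mex{1} = 0
G(5) = mex{0,0} = 1
G(6) = mex{1,1} = 0
G(7) = mex{0,0,0} = 1
G(8) = mex{1,1,1} = 0
G(9) = mex{0,0,0} = 1
G(10) = mex{1,1,1} = 0
G(11) = mex{0,0,0} = 1
G(12) = mex{1,1,1} = 0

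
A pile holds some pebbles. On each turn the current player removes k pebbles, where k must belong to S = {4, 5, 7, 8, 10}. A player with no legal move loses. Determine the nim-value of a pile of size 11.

2

G(0) = 0
G(1) = mex{} = 0
G(2) = mex{} = 0
G(3) = mex{} = 0
G(4) = mex{0} = 1
G(5) = mex{0,0} = 1
G(6) = mex{0,0} = 1
G(7) = mex{0,0,0} = 1
G(8) = mex{1,0,0,0} = 2
G(9) = mex{1,1,0,0} = 2
G(10) = mex{1,1,0,0,0} = 2
G(11) = mex{1,1,1,0,0} = 2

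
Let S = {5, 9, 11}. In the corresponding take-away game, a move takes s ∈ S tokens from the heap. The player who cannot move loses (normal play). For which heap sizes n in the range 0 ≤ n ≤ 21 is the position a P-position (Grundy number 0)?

G(0) = 0
G(1) = mex{} = 0
G(2) = mex{} = 0
G(3) = mex{} = 0
G(4) = mex{} = 0
G(5) = mex{0} = 1
G(6) = mex{0} = 1
G(7) = mex{0} = 1
G(8) = mex{0} = 1
G(9) = mex{0,0} = 1
G(10) = mex{1,0} = 2
G(11) = mex{1,0,0} = 2
G(12) = mex{1,0,0} = 2
G(13) = mex{1,0,0} = 2
G(14) = mex{1,1,0} = 2
G(15) = mex{2,1,0} = 3
G(16) = mex{2,1,1} = 0
G(17) = mex{2,1,1} = 0
G(18) = mex{2,1,1} = 0
G(19) = mex{2,2,1} = 0
G(20) = mex{3,2,1} = 0
G(21) = mex{0,2,2} = 1
P-positions are exactly the n with G(n) = 0.

0, 1, 2, 3, 4, 16, 17, 18, 19, 20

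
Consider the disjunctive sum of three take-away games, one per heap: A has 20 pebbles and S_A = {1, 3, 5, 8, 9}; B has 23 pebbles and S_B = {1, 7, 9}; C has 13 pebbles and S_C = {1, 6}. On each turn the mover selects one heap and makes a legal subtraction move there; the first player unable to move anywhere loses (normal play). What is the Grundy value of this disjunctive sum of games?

Heap A, S = {1, 3, 5, 8, 9}:
n :  0  1  2  3  4  5  6  7  8  9 10 11 12 13 14 15 16 17 18 19 20
G :  0  1  0  1  0  1  0  1  2  3  2  3  2  3  2  3  0  1  0  1  0
G_A(20) = 0.
Heap B, S = {1, 7, 9}:
n :  0  1  2  3  4  5  6  7  8  9 10 11 12 13 14 15 16 17 18 19 20 21 22 23
G :  0  1  0  1  0  1  0  1  0  1  0  1  0  1  0  1  0  1  0  1  0  1  0  1
G_B(23) = 1.
Heap C, S = {1, 6}:
G(0) = 0
G(1) = mex{0} = 1
G(2) = mex{1} = 0
G(3) = mex{0} = 1
G(4) = mex{1} = 0
G(5) = mex{0} = 1
G(6) = mex{1,0} = 2
G(7) = mex{2,1} = 0
G(8) = mex{0,0} = 1
G(9) = mex{1,1} = 0
G(10) = mex{0,0} = 1
G(11) = mex{1,1} = 0
G(12) = mex{0,2} = 1
G(13) = mex{1,0} = 2
G_C(13) = 2.
Combined Grundy value = 0 ⊕ 1 ⊕ 2 = 3.

3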